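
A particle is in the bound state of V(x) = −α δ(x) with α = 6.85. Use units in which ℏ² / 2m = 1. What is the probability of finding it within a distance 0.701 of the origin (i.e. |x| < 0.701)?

The normalised bound state is ψ = √κ e^{−κ|x|} with κ = mα/ℏ² = 3.425.
P(|x| < d) = ∫_{−d}^{d} κ e^{−2κ|x|} dx = 1 − e^{−2κd} = 1 − e^{−4.802} = 0.9918.

P = 0.992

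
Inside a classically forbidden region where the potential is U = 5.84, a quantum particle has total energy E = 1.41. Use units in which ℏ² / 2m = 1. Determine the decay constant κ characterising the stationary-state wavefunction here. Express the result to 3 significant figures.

κ = 2.10

Since E < U the TISE in this region is ψ'' = κ²ψ with κ = √(2m(U − E))/ℏ.
κ = √(2 × 0.5 × 4.43) = 2.105.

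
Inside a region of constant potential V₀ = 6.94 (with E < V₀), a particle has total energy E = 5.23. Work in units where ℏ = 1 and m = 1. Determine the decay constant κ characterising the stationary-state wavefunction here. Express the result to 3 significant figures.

κ = 1.85

Since E < V₀ the TISE in this region is ψ'' = κ²ψ with κ = √(2m(V₀ − E))/ℏ.
κ = √(2 × 1 × 1.71) = 1.849.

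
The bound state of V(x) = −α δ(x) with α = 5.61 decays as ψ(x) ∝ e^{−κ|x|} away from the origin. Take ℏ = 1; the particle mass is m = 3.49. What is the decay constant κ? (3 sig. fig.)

Integrate −(ℏ²/2m)ψ'' − αδ(x)ψ = Eψ from −ε to +ε: the ψ'' term gives ψ'(0⁺) − ψ'(0⁻) and the δ term gives −(2mα/ℏ²)ψ(0).
With ψ ∝ e^{−κ|x|} this yields −2κ = −2mα/ℏ², so κ = mα/ℏ² = 19.58.

κ = 19.6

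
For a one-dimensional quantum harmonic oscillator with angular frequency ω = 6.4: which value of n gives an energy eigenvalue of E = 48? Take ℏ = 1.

n = 7

Invert E_n = (n + ½)ℏω: n = E/ℏω − ½ = 7.000, so n = 7.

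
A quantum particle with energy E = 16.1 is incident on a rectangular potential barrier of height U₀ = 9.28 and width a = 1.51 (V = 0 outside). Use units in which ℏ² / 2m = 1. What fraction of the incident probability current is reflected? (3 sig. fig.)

R = 0.0919

Above the barrier the interior wavenumber is k₂ = √(2m(E − U₀))/ℏ = 2.612, giving phase k₂a = 3.943.
Matching at both interfaces gives T⁻¹ = 1 + U₀² sin²(k₂a) / [4E(E − U₀)] = 1.101, hence T = 0.908.
R = 1 − T = 0.0919.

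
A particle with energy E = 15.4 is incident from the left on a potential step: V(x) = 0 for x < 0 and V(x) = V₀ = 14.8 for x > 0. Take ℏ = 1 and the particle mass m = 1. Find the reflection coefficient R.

On each side the TISE gives plane waves with k = √(2m(E − V))/ℏ: k₁ = √(2·1·15.4) = 5.550, k₂ = √(2·1·0.6) = 1.095.
Continuity of ψ and ψ′ at the step yields the reflection amplitude r = (k₁ − k₂)/(k₁ + k₂) = 0.6703; thus R = |r|² = 0.4493, T = 0.5507.

R = 0.449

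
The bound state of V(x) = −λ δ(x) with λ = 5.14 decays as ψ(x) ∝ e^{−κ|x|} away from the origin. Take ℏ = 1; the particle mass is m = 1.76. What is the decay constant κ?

κ = 9.05

Integrate −(ℏ²/2m)ψ'' − λδ(x)ψ = Eψ from −ε to +ε: the ψ'' term gives ψ'(0⁺) − ψ'(0⁻) and the δ term gives −(2mλ/ℏ²)ψ(0).
With ψ ∝ e^{−κ|x|} this yields −2κ = −2mλ/ℏ², so κ = mλ/ℏ² = 9.046.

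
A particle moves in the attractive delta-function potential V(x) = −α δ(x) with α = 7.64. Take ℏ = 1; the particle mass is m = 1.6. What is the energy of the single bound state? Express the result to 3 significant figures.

E = -46.7

The bound state is ψ(x) = √κ e^{−κ|x|}. The derivative jump ψ'(0⁺) − ψ'(0⁻) = −(2mα/ℏ²)ψ(0) fixes κ = mα/ℏ² = 12.22.
Then E = −ℏ²κ²/(2m) = −mα²/(2ℏ²) = -46.70.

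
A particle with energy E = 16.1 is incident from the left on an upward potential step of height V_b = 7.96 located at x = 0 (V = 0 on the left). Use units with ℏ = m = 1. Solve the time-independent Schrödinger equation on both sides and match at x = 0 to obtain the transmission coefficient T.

T = 0.971

On each side the TISE gives plane waves with k = √(2m(E − V))/ℏ: k₁ = √(2·1·16.1) = 5.675, k₂ = √(2·1·8.14) = 4.035.
Continuity of ψ and ψ′ at the step yields the reflection amplitude r = (k₁ − k₂)/(k₁ + k₂) = 0.1689; thus R = |r|² = 0.02852, T = 0.9715.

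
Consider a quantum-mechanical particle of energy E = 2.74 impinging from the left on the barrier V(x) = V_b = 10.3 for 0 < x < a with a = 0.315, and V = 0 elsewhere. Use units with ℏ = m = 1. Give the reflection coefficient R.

Since E < V_b the interior solution is evanescent with decay constant κ = √(2m(V_b − E))/ℏ = 3.888.
κa = 1.225, sinh(κa) = 1.555.
The exact tunnelling result is T⁻¹ = 1 + V_b² sinh²(κa) / [4E(V_b − E)] = 4.096, so T = 0.244.
R = 1 − T = 0.756.

R = 0.756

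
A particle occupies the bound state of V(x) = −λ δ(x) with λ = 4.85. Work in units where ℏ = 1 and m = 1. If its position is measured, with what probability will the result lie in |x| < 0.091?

P = 0.586

The normalised bound state is ψ = √κ e^{−κ|x|} with κ = mλ/ℏ² = 4.850.
P(|x| < d) = ∫_{−d}^{d} κ e^{−2κ|x|} dx = 1 − e^{−2κd} = 1 − e^{−0.8827} = 0.5863.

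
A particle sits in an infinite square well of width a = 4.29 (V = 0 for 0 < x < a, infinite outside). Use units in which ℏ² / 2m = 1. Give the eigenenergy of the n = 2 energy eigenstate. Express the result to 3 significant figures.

E = 2.15

The infinite-well eigenfunctions ψ_n = √(2/a) sin(nπx/a) vanish at both walls, giving E_n = n²π²ℏ²/(2ma²).
E_2 = 2² × π² / (2 × 0.5 × 4.29²) = 2.145.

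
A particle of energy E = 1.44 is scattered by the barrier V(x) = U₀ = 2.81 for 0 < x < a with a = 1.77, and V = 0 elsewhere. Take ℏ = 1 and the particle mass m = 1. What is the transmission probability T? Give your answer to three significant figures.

T = 0.0113

E < U₀: inside the barrier ψ ∝ e^{±κx} with κ = √(2m(U₀ − E))/ℏ = 1.655.
κa = 2.930, sinh(κa) = 9.336.
Matching ψ, ψ′ at both faces gives T = [1 + U₀² sinh²(κa) / (4E(U₀ − E))]⁻¹ = 1/88.21 = 0.0113.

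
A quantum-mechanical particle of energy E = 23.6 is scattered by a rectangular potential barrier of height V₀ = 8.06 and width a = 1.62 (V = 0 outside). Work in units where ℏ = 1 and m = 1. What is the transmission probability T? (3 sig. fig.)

E > V₀: inside the barrier k₂ = √(2m(E − V₀))/ℏ = 5.575, k₂a = 9.031.
Matching at both interfaces gives T⁻¹ = 1 + V₀² sin²(k₂a) / [4E(E − V₀)] = 1.007, hence T = 0.994.

T = 0.994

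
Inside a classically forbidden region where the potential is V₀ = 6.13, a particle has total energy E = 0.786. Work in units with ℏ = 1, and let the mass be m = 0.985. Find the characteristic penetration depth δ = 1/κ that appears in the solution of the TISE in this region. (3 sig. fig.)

Since E < V₀ the TISE in this region is ψ'' = κ²ψ with κ = √(2m(V₀ − E))/ℏ.
κ = √(2 × 0.985 × 5.344) = 3.245. The penetration depth is δ = 1/κ = 0.308.

δ = 0.308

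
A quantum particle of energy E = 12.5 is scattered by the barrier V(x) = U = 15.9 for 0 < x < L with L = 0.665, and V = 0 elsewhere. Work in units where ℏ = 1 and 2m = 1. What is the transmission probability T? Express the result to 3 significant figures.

T = 0.217

Since E < U the interior solution is evanescent with decay constant κ = √(2m(U − E))/ℏ = 1.844.
κL = 1.226, sinh(κL) = 1.557.
The exact tunnelling result is T⁻¹ = 1 + U² sinh²(κL) / [4E(U − E)] = 4.607, so T = 0.217.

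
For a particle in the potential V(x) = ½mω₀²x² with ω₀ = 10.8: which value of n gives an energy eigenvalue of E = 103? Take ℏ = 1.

Invert E_n = (n + ½)ℏω₀: n = E/ℏω₀ − ½ = 9.037, so n = 9.

n = 9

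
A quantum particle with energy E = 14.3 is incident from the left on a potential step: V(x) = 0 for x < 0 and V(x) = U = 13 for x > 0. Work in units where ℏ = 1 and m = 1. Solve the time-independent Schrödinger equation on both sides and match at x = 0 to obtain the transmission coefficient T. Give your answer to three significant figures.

T = 0.712

The wavenumbers are k₁ = √(2mE)/ℏ = 5.348 on the left and k₂ = √(2m(E − U))/ℏ = 1.612 on the right.
Matching ψ and ψ′ at x = 0 gives r = (k₁ − k₂)/(k₁ + k₂), so R = r² = 0.2880 and T = 1 − R = 0.7120.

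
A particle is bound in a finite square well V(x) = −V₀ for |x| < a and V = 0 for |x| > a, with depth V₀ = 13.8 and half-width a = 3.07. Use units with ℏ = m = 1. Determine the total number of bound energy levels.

The dimensionless depth is z₀ = a√(2mV₀)/ℏ = 3.07 × √(27.60) = 16.13.
A new bound state (alternating even/odd) appears each time z₀ passes a multiple of π/2, so N = ⌊2z₀/π⌋ + 1 = ⌊10.27⌋ + 1 = 11.

N = 11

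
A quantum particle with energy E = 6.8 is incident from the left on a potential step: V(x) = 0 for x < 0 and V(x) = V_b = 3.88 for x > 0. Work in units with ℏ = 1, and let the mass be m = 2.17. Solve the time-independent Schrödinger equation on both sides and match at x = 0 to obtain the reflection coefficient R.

On each side the TISE gives plane waves with k = √(2m(E − V))/ℏ: k₁ = √(2·2.17·6.8) = 5.432, k₂ = √(2·2.17·2.92) = 3.560.
Matching ψ and ψ′ at x = 0 gives r = (k₁ − k₂)/(k₁ + k₂), so R = r² = 0.04337 and T = 1 − R = 0.9566.

R = 0.0434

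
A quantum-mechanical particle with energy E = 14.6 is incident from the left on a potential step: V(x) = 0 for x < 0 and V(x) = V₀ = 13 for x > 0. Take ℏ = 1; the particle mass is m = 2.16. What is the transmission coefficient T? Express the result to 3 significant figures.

T = 0.747

The wavenumbers are k₁ = √(2mE)/ℏ = 7.942 on the left and k₂ = √(2m(E − V₀))/ℏ = 2.629 on the right.
Continuity of ψ and ψ′ at the step yields the reflection amplitude r = (k₁ − k₂)/(k₁ + k₂) = 0.5026; thus R = |r|² = 0.2526, T = 0.7474.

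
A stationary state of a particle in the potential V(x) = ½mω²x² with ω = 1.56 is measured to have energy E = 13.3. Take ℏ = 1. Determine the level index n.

Invert E_n = (n + ½)ℏω: n = E/ℏω − ½ = 8.026, so n = 8.

n = 8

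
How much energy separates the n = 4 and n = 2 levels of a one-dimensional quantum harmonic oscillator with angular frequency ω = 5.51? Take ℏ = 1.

ΔE = 11.0

E_n = ℏω(n + ½), so ΔE = (4 − 2) ℏω = 2 × 5.51 = 11.02.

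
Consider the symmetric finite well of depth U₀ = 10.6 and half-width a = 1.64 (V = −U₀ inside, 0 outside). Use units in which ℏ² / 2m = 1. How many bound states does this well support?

N = 4

Define the well-strength parameter z₀ = (a/ℏ)√(2mU₀) = 1.64 × √(2·0.5·10.6) = 5.339.
The even/odd transcendental equations gain one root per π/2 in z₀, giving N = 1 + ⌊2z₀/π⌋ = 1 + ⌊3.399⌋ = 4.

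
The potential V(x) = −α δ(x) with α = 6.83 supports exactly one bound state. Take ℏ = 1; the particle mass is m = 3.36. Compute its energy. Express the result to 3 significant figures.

The bound state is ψ(x) = √κ e^{−κ|x|}. The derivative jump ψ'(0⁺) − ψ'(0⁻) = −(2mα/ℏ²)ψ(0) fixes κ = mα/ℏ² = 22.95.
Then E = −ℏ²κ²/(2m) = −mα²/(2ℏ²) = -78.37.

E = -78.4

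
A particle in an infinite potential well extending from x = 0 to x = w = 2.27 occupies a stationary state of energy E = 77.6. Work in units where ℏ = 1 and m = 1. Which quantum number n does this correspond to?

From E_n = n²π²ℏ²/(2mw²) invert to n = √(2mw²E)/(πℏ).
n = (2.27/π) × √(2 × 1 × 77.6) = 9.002 → n = 9.

n = 9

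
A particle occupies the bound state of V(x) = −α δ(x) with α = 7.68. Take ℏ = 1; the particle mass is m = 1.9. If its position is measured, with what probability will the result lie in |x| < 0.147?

The normalised bound state is ψ = √κ e^{−κ|x|} with κ = mα/ℏ² = 14.59.
P(|x| < d) = ∫_{−d}^{d} κ e^{−2κ|x|} dx = 1 − e^{−2κd} = 1 − e^{−4.290} = 0.9863.

P = 0.986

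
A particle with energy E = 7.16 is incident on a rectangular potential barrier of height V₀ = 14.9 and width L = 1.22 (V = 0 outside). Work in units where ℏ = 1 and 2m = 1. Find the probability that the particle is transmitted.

E < V₀: inside the barrier ψ ∝ e^{±κx} with κ = √(2m(V₀ − E))/ℏ = 2.782.
κL = 3.394, sinh(κL) = 14.88.
The exact tunnelling result is T⁻¹ = 1 + V₀² sinh²(κL) / [4E(V₀ − E)] = 222.7, so T = 0.00449.

T = 0.00449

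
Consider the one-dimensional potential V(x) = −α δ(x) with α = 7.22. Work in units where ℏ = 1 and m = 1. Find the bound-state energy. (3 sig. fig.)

The bound state is ψ(x) = √κ e^{−κ|x|}. The derivative jump ψ'(0⁺) − ψ'(0⁻) = −(2mα/ℏ²)ψ(0) fixes κ = mα/ℏ² = 7.220.
Then E = −ℏ²κ²/(2m) = −mα²/(2ℏ²) = -26.06.

E = -26.1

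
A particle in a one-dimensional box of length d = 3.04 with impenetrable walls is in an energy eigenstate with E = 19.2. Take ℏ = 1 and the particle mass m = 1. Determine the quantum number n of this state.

From E_n = n²π²ℏ²/(2md²) invert to n = √(2md²E)/(πℏ).
n = (3.04/π) × √(2 × 1 × 19.2) = 5.996 → n = 6.

n = 6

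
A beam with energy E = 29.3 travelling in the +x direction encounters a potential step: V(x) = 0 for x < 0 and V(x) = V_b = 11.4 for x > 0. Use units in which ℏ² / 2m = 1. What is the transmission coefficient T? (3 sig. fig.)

T = 0.985

On each side the TISE gives plane waves with k = √(2m(E − V))/ℏ: k₁ = √(2·½·29.3) = 5.413, k₂ = √(2·½·17.9) = 4.231.
Matching ψ and ψ′ at x = 0 gives r = (k₁ − k₂)/(k₁ + k₂), so R = r² = 0.01503 and T = 1 − R = 0.9850.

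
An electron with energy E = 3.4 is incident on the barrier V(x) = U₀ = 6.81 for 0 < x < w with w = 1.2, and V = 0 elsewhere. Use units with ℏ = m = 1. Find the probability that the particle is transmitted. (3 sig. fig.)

E < U₀: inside the barrier ψ ∝ e^{±κx} with κ = √(2m(U₀ − E))/ℏ = 2.612.
κw = 3.134, sinh(κw) = 11.46.
The exact tunnelling result is T⁻¹ = 1 + U₀² sinh²(κw) / [4E(U₀ − E)] = 132.3, so T = 0.00756.

T = 0.00756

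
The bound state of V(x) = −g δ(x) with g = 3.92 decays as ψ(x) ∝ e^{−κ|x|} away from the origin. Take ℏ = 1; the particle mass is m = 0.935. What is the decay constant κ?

κ = 3.67

Integrate −(ℏ²/2m)ψ'' − gδ(x)ψ = Eψ from −ε to +ε: the ψ'' term gives ψ'(0⁺) − ψ'(0⁻) and the δ term gives −(2mg/ℏ²)ψ(0).
With ψ ∝ e^{−κ|x|} this yields −2κ = −2mg/ℏ², so κ = mg/ℏ² = 3.665.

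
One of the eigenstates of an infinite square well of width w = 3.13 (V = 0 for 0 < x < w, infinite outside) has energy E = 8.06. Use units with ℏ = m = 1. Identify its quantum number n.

n = 4

From E_n = n²π²ℏ²/(2mw²) invert to n = √(2mw²E)/(πℏ).
n = (3.13/π) × √(2 × 1 × 8.06) = 4.000 → n = 4.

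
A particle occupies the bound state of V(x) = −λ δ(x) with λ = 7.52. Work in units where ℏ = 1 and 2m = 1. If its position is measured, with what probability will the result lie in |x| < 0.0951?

The normalised bound state is ψ = √κ e^{−κ|x|} with κ = mλ/ℏ² = 3.760.
P(|x| < d) = ∫_{−d}^{d} κ e^{−2κ|x|} dx = 1 − e^{−2κd} = 1 − e^{−0.7152} = 0.5109.

P = 0.511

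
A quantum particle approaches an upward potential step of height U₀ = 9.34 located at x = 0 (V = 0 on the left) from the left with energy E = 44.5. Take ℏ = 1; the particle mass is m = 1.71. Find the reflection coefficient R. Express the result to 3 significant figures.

R = 0.00346

The wavenumbers are k₁ = √(2mE)/ℏ = 12.34 on the left and k₂ = √(2m(E − U₀))/ℏ = 10.97 on the right.
Continuity of ψ and ψ′ at the step yields the reflection amplitude r = (k₁ − k₂)/(k₁ + k₂) = 0.05883; thus R = |r|² = 0.003461, T = 0.9965.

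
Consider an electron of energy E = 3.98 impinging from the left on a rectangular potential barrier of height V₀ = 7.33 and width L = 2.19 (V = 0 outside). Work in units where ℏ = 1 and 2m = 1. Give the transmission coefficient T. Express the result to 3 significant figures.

T = 0.00131

E < V₀: inside the barrier ψ ∝ e^{±κx} with κ = √(2m(V₀ − E))/ℏ = 1.830.
κL = 4.008, sinh(κL) = 27.52.
The exact tunnelling result is T⁻¹ = 1 + V₀² sinh²(κL) / [4E(V₀ − E)] = 763.9, so T = 0.00131.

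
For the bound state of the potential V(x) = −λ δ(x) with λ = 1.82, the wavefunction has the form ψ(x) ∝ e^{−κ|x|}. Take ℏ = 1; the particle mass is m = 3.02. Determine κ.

κ = 5.50

Integrate −(ℏ²/2m)ψ'' − λδ(x)ψ = Eψ from −ε to +ε: the ψ'' term gives ψ'(0⁺) − ψ'(0⁻) and the δ term gives −(2mλ/ℏ²)ψ(0).
With ψ ∝ e^{−κ|x|} this yields −2κ = −2mλ/ℏ², so κ = mλ/ℏ² = 5.496.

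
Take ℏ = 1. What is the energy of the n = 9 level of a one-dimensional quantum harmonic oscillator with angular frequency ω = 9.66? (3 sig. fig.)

Using E_n = (n + ½)ℏω: E_9 = 9.5 × 9.66 = 91.77.

E = 91.8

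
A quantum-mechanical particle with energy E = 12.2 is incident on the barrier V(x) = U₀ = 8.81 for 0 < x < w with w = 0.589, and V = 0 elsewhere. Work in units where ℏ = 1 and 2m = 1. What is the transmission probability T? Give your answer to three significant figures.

T = 0.732

Above the barrier the interior wavenumber is k₂ = √(2m(E − U₀))/ℏ = 1.841, giving phase k₂w = 1.084.
T = [1 + U₀² sin²(k₂w) / (4E(E − U₀))]⁻¹ = 1/1.367 = 0.732.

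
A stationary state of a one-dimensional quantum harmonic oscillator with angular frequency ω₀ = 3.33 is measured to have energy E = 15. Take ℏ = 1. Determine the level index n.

n = 4

Invert E_n = (n + ½)ℏω₀: n = E/ℏω₀ − ½ = 4.005, so n = 4.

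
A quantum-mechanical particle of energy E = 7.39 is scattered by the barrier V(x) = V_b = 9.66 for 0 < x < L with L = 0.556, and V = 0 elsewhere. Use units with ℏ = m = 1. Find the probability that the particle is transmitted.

Since E < V_b the interior solution is evanescent with decay constant κ = √(2m(V_b − E))/ℏ = 2.131.
κL = 1.185, sinh(κL) = 1.482.
The exact tunnelling result is T⁻¹ = 1 + V_b² sinh²(κL) / [4E(V_b − E)] = 4.054, so T = 0.247.

T = 0.247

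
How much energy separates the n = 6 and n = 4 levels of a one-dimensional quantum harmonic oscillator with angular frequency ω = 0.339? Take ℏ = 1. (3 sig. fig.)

E_n = ℏω(n + ½), so ΔE = (6 − 4) ℏω = 2 × 0.339 = 0.6780.

ΔE = 0.678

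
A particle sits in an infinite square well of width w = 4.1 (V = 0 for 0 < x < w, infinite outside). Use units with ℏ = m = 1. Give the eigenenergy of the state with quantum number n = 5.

Requiring ψ(0) = ψ(w) = 0 quantises k = nπ/w, hence E_n = ℏ²k²/2m = n²π²ℏ²/(2mw²).
E_5 = 5² × π² / (2 × 1 × 4.1²) = 7.339.

E = 7.34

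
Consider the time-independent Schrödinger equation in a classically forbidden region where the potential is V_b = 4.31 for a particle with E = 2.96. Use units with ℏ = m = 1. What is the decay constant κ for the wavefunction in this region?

κ = 1.64

Since E < V_b the TISE in this region is ψ'' = κ²ψ with κ = √(2m(V_b − E))/ℏ.
κ = √(2 × 1 × 1.35) = 1.643.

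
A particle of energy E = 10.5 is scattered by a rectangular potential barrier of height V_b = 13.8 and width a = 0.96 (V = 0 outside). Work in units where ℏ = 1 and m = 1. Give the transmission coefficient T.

T = 0.0208

Since E < V_b the interior solution is evanescent with decay constant κ = √(2m(V_b − E))/ℏ = 2.569.
κa = 2.466, sinh(κa) = 5.847.
Matching ψ, ψ′ at both faces gives T = [1 + V_b² sinh²(κa) / (4E(V_b − E))]⁻¹ = 1/47.97 = 0.0208.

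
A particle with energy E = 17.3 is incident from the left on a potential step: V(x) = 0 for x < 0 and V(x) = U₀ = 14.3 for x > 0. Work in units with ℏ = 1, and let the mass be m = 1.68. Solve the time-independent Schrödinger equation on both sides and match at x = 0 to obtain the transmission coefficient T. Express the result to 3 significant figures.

T = 0.830

The wavenumbers are k₁ = √(2mE)/ℏ = 7.624 on the left and k₂ = √(2m(E − U₀))/ℏ = 3.175 on the right.
Matching ψ and ψ′ at x = 0 gives r = (k₁ − k₂)/(k₁ + k₂), so R = r² = 0.1697 and T = 1 − R = 0.8303.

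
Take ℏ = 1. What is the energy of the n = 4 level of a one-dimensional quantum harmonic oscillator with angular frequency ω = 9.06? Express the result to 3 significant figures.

The oscillator eigenvalues are E_n = ℏω(n + ½), so E_4 = 9.06 × 4.5 = 40.77.

E = 40.8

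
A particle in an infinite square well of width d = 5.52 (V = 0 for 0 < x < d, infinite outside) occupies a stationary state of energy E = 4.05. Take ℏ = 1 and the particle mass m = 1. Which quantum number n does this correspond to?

n = 5

From E_n = n²π²ℏ²/(2md²) invert to n = √(2md²E)/(πℏ).
n = (5.52/π) × √(2 × 1 × 4.05) = 5.001 → n = 5.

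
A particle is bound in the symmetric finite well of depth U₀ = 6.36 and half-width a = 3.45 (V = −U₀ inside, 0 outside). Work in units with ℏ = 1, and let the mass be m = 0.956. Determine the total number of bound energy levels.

N = 8

The dimensionless depth is z₀ = a√(2mU₀)/ℏ = 3.45 × √(12.16) = 12.03.
A new bound state (alternating even/odd) appears each time z₀ passes a multiple of π/2, so N = ⌊2z₀/π⌋ + 1 = ⌊7.659⌋ + 1 = 8.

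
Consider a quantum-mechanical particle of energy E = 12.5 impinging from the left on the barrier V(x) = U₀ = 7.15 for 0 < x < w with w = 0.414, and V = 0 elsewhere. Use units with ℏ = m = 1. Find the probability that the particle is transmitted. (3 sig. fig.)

Above the barrier the interior wavenumber is k₂ = √(2m(E − U₀))/ℏ = 3.271, giving phase k₂w = 1.354.
T = [1 + U₀² sin²(k₂w) / (4E(E − U₀))]⁻¹ = 1/1.182 = 0.846.

T = 0.846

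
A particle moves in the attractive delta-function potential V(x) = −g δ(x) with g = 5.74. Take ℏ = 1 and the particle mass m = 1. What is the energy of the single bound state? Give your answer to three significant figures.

The bound state is ψ(x) = √κ e^{−κ|x|}. The derivative jump ψ'(0⁺) − ψ'(0⁻) = −(2mg/ℏ²)ψ(0) fixes κ = mg/ℏ² = 5.740.
Then E = −ℏ²κ²/(2m) = −mg²/(2ℏ²) = -16.47.

E = -16.5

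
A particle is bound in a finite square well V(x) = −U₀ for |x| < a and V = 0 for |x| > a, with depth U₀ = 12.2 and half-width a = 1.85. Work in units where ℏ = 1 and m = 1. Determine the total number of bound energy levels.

Define the well-strength parameter z₀ = (a/ℏ)√(2mU₀) = 1.85 × √(2·1·12.2) = 9.138.
A new bound state (alternating even/odd) appears each time z₀ passes a multiple of π/2, so N = ⌊2z₀/π⌋ + 1 = ⌊5.818⌋ + 1 = 6.

N = 6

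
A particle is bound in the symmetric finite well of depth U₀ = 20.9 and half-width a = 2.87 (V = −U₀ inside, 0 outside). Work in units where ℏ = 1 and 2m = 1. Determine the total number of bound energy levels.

N = 9

The dimensionless depth is z₀ = a√(2mU₀)/ℏ = 2.87 × √(20.90) = 13.12.
The even/odd transcendental equations gain one root per π/2 in z₀, giving N = 1 + ⌊2z₀/π⌋ = 1 + ⌊8.353⌋ = 9.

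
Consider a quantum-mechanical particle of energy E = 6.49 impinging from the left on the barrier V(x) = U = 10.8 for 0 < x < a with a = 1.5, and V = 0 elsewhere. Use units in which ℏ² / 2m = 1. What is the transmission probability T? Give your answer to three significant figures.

E < U: inside the barrier ψ ∝ e^{±κx} with κ = √(2m(U − E))/ℏ = 2.076.
κa = 3.114, sinh(κa) = 11.23.
The exact tunnelling result is T⁻¹ = 1 + U² sinh²(κa) / [4E(U − E)] = 132.6, so T = 0.00754.

T = 0.00754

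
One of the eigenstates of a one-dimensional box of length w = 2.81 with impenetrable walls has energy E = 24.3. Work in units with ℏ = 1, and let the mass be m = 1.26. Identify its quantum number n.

n = 7

For an infinite well E_n = n²π²ℏ²/(2mw²), so n = (w/πℏ)√(2mE).
n = (2.81/π) × √(2 × 1.26 × 24.3) = 6.999 → n = 7.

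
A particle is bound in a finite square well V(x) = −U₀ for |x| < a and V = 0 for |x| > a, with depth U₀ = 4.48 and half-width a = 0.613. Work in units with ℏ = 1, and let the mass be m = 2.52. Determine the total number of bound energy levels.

Define the well-strength parameter z₀ = (a/ℏ)√(2mU₀) = 0.613 × √(2·2.52·4.48) = 2.913.
The even/odd transcendental equations gain one root per π/2 in z₀, giving N = 1 + ⌊2z₀/π⌋ = 1 + ⌊1.854⌋ = 2.

N = 2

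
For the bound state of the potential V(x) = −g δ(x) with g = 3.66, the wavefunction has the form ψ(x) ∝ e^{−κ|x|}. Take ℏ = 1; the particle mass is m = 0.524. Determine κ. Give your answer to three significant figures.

κ = 1.92

Integrating the TISE across x = 0 gives the cusp condition ψ'(0⁺) − ψ'(0⁻) = −(2mg/ℏ²)ψ(0).
With ψ ∝ e^{−κ|x|} this yields −2κ = −2mg/ℏ², so κ = mg/ℏ² = 1.918.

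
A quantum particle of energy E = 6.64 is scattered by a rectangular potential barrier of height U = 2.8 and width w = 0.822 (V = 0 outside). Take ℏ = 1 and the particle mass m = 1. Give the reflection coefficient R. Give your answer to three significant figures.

Above the barrier the interior wavenumber is k₂ = √(2m(E − U))/ℏ = 2.771, giving phase k₂w = 2.278.
Matching at both interfaces gives T⁻¹ = 1 + U² sin²(k₂w) / [4E(E − U)] = 1.044, hence T = 0.957.
R = 1 − T = 0.0425.

R = 0.0425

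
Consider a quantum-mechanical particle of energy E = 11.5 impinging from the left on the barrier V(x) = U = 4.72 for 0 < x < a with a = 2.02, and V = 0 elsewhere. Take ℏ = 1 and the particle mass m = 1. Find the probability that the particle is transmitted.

Above the barrier the interior wavenumber is k₂ = √(2m(E − U))/ℏ = 3.682, giving phase k₂a = 7.438.
T = [1 + U² sin²(k₂a) / (4E(E − U))]⁻¹ = 1/1.060 = 0.944.

T = 0.944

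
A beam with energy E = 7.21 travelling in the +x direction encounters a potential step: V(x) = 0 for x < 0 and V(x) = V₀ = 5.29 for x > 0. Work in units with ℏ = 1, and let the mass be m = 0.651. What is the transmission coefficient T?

T = 0.898

The wavenumbers are k₁ = √(2mE)/ℏ = 3.064 on the left and k₂ = √(2m(E − V₀))/ℏ = 1.581 on the right.
Matching ψ and ψ′ at x = 0 gives r = (k₁ − k₂)/(k₁ + k₂), so R = r² = 0.1019 and T = 1 − R = 0.8981.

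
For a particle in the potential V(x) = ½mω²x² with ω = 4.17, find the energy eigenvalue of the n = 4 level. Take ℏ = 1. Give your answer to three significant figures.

Using E_n = (n + ½)ℏω: E_4 = 4.5 × 4.17 = 18.77.

E = 18.8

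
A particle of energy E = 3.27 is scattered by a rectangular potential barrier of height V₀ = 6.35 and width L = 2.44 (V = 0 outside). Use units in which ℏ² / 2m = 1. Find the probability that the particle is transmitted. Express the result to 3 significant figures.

T = 0.000762

Since E < V₀ the interior solution is evanescent with decay constant κ = √(2m(V₀ − E))/ℏ = 1.755.
κL = 4.282, sinh(κL) = 36.19.
The exact tunnelling result is T⁻¹ = 1 + V₀² sinh²(κL) / [4E(V₀ − E)] = 1312, so T = 0.000762.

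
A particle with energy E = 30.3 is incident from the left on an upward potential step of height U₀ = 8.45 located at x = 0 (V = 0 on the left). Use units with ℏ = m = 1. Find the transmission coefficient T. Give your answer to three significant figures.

On each side the TISE gives plane waves with k = √(2m(E − V))/ℏ: k₁ = √(2·1·30.3) = 7.785, k₂ = √(2·1·21.85) = 6.611.
Continuity of ψ and ψ′ at the step yields the reflection amplitude r = (k₁ − k₂)/(k₁ + k₂) = 0.08156; thus R = |r|² = 0.006651, T = 0.9933.

T = 0.993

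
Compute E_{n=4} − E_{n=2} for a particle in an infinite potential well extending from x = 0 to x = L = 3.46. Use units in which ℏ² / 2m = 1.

E_n = n²π²ℏ²/(2mL²), so ΔE = (4² − 2²) π²ℏ²/(2mL²).
ΔE = 12 × π² / (2 × 0.5 × 3.46²) = 9.893.

ΔE = 9.89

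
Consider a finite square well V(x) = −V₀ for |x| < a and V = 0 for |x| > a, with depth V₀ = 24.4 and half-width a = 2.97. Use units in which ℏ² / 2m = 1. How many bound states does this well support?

The dimensionless depth is z₀ = a√(2mV₀)/ℏ = 2.97 × √(24.40) = 14.67.
A new bound state (alternating even/odd) appears each time z₀ passes a multiple of π/2, so N = ⌊2z₀/π⌋ + 1 = ⌊9.340⌋ + 1 = 10.

N = 10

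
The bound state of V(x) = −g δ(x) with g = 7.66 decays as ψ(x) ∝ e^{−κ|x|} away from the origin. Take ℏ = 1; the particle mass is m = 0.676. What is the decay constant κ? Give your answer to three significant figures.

Integrate −(ℏ²/2m)ψ'' − gδ(x)ψ = Eψ from −ε to +ε: the ψ'' term gives ψ'(0⁺) − ψ'(0⁻) and the δ term gives −(2mg/ℏ²)ψ(0).
With ψ ∝ e^{−κ|x|} this yields −2κ = −2mg/ℏ², so κ = mg/ℏ² = 5.178.

κ = 5.18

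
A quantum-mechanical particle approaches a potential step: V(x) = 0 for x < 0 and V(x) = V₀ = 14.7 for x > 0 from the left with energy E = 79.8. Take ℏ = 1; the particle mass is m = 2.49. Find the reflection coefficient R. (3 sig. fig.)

On each side the TISE gives plane waves with k = √(2m(E − V))/ℏ: k₁ = √(2·2.49·79.8) = 19.93, k₂ = √(2·2.49·65.1) = 18.01.
Continuity of ψ and ψ′ at the step yields the reflection amplitude r = (k₁ − k₂)/(k₁ + k₂) = 0.05086; thus R = |r|² = 0.002586, T = 0.9974.

R = 0.00259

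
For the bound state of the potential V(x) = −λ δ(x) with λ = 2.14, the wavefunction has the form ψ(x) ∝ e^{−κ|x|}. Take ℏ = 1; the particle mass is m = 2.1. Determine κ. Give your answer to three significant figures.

Integrating the TISE across x = 0 gives the cusp condition ψ'(0⁺) − ψ'(0⁻) = −(2mλ/ℏ²)ψ(0).
With ψ ∝ e^{−κ|x|} this yields −2κ = −2mλ/ℏ², so κ = mλ/ℏ² = 4.494.

κ = 4.49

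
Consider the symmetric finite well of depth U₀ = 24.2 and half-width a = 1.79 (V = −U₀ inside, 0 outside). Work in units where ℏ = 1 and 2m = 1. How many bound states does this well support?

N = 6

Define the well-strength parameter z₀ = (a/ℏ)√(2mU₀) = 1.79 × √(2·0.5·24.2) = 8.806.
A new bound state (alternating even/odd) appears each time z₀ passes a multiple of π/2, so N = ⌊2z₀/π⌋ + 1 = ⌊5.606⌋ + 1 = 6.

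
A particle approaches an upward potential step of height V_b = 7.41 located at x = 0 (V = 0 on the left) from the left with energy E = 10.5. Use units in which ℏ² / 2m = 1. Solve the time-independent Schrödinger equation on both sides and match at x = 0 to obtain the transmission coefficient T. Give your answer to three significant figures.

On each side the TISE gives plane waves with k = √(2m(E − V))/ℏ: k₁ = √(2·½·10.5) = 3.240, k₂ = √(2·½·3.09) = 1.758.
Matching ψ and ψ′ at x = 0 gives r = (k₁ − k₂)/(k₁ + k₂), so R = r² = 0.08798 and T = 1 − R = 0.9120.

T = 0.912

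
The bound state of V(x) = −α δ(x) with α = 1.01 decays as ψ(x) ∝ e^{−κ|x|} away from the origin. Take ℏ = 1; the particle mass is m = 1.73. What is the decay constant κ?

Integrate −(ℏ²/2m)ψ'' − αδ(x)ψ = Eψ from −ε to +ε: the ψ'' term gives ψ'(0⁺) − ψ'(0⁻) and the δ term gives −(2mα/ℏ²)ψ(0).
With ψ ∝ e^{−κ|x|} this yields −2κ = −2mα/ℏ², so κ = mα/ℏ² = 1.747.

κ = 1.75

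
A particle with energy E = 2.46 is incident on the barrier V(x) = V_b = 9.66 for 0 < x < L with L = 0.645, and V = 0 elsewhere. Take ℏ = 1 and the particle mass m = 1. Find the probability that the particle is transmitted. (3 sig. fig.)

Since E < V_b the interior solution is evanescent with decay constant κ = √(2m(V_b − E))/ℏ = 3.795.
κL = 2.448, sinh(κL) = 5.737.
Matching ψ, ψ′ at both faces gives T = [1 + V_b² sinh²(κL) / (4E(V_b − E))]⁻¹ = 1/44.35 = 0.0225.

T = 0.0225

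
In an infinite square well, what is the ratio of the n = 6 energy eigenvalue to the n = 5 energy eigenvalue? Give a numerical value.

Since E_n ∝ n², the ratio is (6/5)² = 1.44.

1.44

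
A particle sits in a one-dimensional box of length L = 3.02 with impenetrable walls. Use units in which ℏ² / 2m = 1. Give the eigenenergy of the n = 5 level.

The infinite-well eigenfunctions ψ_n = √(2/L) sin(nπx/L) vanish at both walls, giving E_n = n²π²ℏ²/(2mL²).
E_5 = 5² × π² / (2 × 0.5 × 3.02²) = 27.05.

E = 27.1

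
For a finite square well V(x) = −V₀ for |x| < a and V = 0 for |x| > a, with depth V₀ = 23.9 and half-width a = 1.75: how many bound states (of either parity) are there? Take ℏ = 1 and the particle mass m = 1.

Define the well-strength parameter z₀ = (a/ℏ)√(2mV₀) = 1.75 × √(2·1·23.9) = 12.10.
The even/odd transcendental equations gain one root per π/2 in z₀, giving N = 1 + ⌊2z₀/π⌋ = 1 + ⌊7.703⌋ = 8.

N = 8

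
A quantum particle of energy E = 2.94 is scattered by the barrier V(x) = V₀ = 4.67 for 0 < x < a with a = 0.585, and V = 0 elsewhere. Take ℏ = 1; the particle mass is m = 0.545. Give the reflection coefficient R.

Since E < V₀ the interior solution is evanescent with decay constant κ = √(2m(V₀ − E))/ℏ = 1.373.
κa = 0.8033, sinh(κa) = 0.8926.
The exact tunnelling result is T⁻¹ = 1 + V₀² sinh²(κa) / [4E(V₀ − E)] = 1.854, so T = 0.539.
R = 1 − T = 0.461.

R = 0.461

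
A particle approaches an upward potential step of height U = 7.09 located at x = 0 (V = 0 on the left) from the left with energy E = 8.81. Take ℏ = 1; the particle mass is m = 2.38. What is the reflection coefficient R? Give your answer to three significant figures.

The wavenumbers are k₁ = √(2mE)/ℏ = 6.476 on the left and k₂ = √(2m(E − U))/ℏ = 2.861 on the right.
Matching ψ and ψ′ at x = 0 gives r = (k₁ − k₂)/(k₁ + k₂), so R = r² = 0.1499 and T = 1 − R = 0.8501.

R = 0.150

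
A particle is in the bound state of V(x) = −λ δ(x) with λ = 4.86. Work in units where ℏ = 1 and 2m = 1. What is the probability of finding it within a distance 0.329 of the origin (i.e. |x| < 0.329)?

P = 0.798

The normalised bound state is ψ = √κ e^{−κ|x|} with κ = mλ/ℏ² = 2.430.
P(|x| < d) = ∫_{−d}^{d} κ e^{−2κ|x|} dx = 1 − e^{−2κd} = 1 − e^{−1.599} = 0.7979.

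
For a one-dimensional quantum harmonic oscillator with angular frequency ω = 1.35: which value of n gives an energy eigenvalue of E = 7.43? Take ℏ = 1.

Invert E_n = (n + ½)ℏω: n = E/ℏω − ½ = 5.004, so n = 5.

n = 5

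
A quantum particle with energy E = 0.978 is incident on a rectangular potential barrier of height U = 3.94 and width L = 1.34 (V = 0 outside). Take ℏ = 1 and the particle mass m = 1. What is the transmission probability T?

Since E < U the interior solution is evanescent with decay constant κ = √(2m(U − E))/ℏ = 2.434.
κL = 3.261, sinh(κL) = 13.02.
Matching ψ, ψ′ at both faces gives T = [1 + U² sinh²(κL) / (4E(U − E))]⁻¹ = 1/228.3 = 0.00438.

T = 0.00438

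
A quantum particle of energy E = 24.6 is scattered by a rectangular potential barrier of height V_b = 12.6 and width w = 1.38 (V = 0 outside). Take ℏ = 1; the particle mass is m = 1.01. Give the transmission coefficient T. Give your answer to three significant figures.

T = 0.969

E > V_b: inside the barrier k₂ = √(2m(E − V_b))/ℏ = 4.923, k₂w = 6.794.
T = [1 + V_b² sin²(k₂w) / (4E(E − V_b))]⁻¹ = 1/1.032 = 0.969.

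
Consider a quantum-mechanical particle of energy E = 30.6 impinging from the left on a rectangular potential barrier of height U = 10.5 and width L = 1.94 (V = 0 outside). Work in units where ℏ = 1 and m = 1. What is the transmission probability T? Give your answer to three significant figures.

T = 0.997

Above the barrier the interior wavenumber is k₂ = √(2m(E − U))/ℏ = 6.340, giving phase k₂L = 12.30.
Matching at both interfaces gives T⁻¹ = 1 + U² sin²(k₂L) / [4E(E − U)] = 1.003, hence T = 0.997.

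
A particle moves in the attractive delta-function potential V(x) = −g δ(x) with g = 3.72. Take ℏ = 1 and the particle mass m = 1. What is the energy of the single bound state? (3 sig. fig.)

E = -6.92

For x ≠ 0 the bound state is ψ ∝ e^{−κ|x|}; integrating the TISE across the delta gives the cusp condition 2κ = 2mg/ℏ², so κ = 3.720.
Then E = −ℏ²κ²/(2m) = −mg²/(2ℏ²) = -6.919.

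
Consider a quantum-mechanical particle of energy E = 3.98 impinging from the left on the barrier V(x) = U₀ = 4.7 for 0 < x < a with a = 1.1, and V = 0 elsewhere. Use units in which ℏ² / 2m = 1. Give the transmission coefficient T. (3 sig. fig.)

T = 0.310

E < U₀: inside the barrier ψ ∝ e^{±κx} with κ = √(2m(U₀ − E))/ℏ = 0.8485.
κa = 0.9334, sinh(κa) = 1.075.
The exact tunnelling result is T⁻¹ = 1 + U₀² sinh²(κa) / [4E(U₀ − E)] = 3.227, so T = 0.310.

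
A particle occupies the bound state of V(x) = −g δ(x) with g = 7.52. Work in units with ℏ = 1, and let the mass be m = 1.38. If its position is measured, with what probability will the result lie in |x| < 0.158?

P = 0.962

The normalised bound state is ψ = √κ e^{−κ|x|} with κ = mg/ℏ² = 10.38.
P(|x| < d) = ∫_{−d}^{d} κ e^{−2κ|x|} dx = 1 − e^{−2κd} = 1 − e^{−3.279} = 0.9623.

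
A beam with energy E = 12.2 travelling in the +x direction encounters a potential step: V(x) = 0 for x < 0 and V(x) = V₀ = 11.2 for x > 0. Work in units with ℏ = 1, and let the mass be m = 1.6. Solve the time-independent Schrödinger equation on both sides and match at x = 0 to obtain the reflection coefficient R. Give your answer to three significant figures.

The wavenumbers are k₁ = √(2mE)/ℏ = 6.248 on the left and k₂ = √(2m(E − V₀))/ℏ = 1.789 on the right.
Matching ψ and ψ′ at x = 0 gives r = (k₁ − k₂)/(k₁ + k₂), so R = r² = 0.3079 and T = 1 − R = 0.6921.

R = 0.308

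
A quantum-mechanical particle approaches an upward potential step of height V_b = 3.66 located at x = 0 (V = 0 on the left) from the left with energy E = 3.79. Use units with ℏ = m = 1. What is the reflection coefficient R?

On each side the TISE gives plane waves with k = √(2m(E − V))/ℏ: k₁ = √(2·1·3.79) = 2.753, k₂ = √(2·1·0.13) = 0.5099.
Matching ψ and ψ′ at x = 0 gives r = (k₁ − k₂)/(k₁ + k₂), so R = r² = 0.4726 and T = 1 − R = 0.5274.

R = 0.473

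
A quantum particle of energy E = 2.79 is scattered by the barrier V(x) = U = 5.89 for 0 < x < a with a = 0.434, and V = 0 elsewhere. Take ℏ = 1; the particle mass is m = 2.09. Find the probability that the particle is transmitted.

E < U: inside the barrier ψ ∝ e^{±κx} with κ = √(2m(U − E))/ℏ = 3.600.
κa = 1.562, sinh(κa) = 2.280.
The exact tunnelling result is T⁻¹ = 1 + U² sinh²(κa) / [4E(U − E)] = 6.213, so T = 0.161.

T = 0.161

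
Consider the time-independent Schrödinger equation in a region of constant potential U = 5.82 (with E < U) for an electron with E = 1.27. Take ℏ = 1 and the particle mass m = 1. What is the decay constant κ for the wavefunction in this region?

Since E < U the TISE in this region is ψ'' = κ²ψ with κ = √(2m(U − E))/ℏ.
κ = √(2 × 1 × 4.55) = 3.017.

κ = 3.02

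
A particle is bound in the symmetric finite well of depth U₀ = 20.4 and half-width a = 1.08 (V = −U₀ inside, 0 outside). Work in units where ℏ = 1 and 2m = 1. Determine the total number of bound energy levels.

Define the well-strength parameter z₀ = (a/ℏ)√(2mU₀) = 1.08 × √(2·0.5·20.4) = 4.878.
The even/odd transcendental equations gain one root per π/2 in z₀, giving N = 1 + ⌊2z₀/π⌋ = 1 + ⌊3.105⌋ = 4.

N = 4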